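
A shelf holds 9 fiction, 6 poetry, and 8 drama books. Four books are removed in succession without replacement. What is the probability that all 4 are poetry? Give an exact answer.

P(every draw is poetry) = 6/23 × 5/22 × 4/21 × 3/20 = 360/212520 = 3/1771.

3/1771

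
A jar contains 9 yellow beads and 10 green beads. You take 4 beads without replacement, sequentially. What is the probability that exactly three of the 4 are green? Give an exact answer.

90/323

One ordering (green drawn first) has probability 10/19 × 9/18 × 8/17 × 9/16 = 6480/93024 = 45/646.
There are C(4,3) = 4 such orderings, each equally likely, so P = 4 × 45/646 = 90/323.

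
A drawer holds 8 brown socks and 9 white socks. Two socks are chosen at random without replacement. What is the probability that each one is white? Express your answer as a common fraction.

P(every draw is white) = 9/17 × 8/16 = 72/272 = 9/34.

9/34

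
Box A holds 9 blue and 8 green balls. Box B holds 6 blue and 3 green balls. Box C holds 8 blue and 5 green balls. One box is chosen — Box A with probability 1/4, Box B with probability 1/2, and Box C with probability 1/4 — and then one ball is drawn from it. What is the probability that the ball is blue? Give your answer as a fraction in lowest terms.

1643/2652

From Box A: P(blue) = 9/17.
From Box B: P(blue) = 6/9.
From Box C: P(blue) = 8/13.
Total probability = (1/4)(9/17) + (1/2)(6/9) + (1/4)(8/13) = 1643/2652.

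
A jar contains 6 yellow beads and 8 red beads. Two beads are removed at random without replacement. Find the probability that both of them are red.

P(every draw is red) = 8/14 × 7/13 = 56/182 = 4/13.

4/13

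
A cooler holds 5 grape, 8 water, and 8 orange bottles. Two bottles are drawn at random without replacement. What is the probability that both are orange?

2/15

P(all orange) = 8/21 × 7/20 = 56/420 = 2/15.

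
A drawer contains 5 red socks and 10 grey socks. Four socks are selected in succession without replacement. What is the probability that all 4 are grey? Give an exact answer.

P = 10/15 × 9/14 × 8/13 × 7/12 = 5040/32760 = 2/13.

2/13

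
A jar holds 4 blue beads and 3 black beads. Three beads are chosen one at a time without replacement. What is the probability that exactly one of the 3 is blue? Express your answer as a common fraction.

12/35

One ordering (blue drawn first) has probability 4/7 × 3/6 × 2/5 = 24/210 = 4/35.
There are C(3,1) = 3 such orderings, each equally likely, so P = 3 × 4/35 = 12/35.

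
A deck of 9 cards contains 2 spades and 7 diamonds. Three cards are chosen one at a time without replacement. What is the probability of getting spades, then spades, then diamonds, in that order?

1/36

Multiply the probability of each draw given the previous ones:
P = 2/9 × 1/8 × 7/7 = 14/504 = 1/36.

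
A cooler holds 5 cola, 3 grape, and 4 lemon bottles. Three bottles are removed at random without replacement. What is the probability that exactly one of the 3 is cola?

21/44

One ordering (cola drawn first) has probability 5/12 × 7/11 × 6/10 = 210/1320 = 7/44.
There are C(3,1) = 3 such orderings, each equally likely, so P = 3 × 7/44 = 21/44.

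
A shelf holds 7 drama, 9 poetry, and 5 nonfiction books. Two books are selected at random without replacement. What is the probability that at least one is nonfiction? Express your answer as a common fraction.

P(no nonfiction) = 16/21 × 15/20 = 240/420 = 4/7.
P(at least one) = 1 − 4/7 = 3/7.

3/7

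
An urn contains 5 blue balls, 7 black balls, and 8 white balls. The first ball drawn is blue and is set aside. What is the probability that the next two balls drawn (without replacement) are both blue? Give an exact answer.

After the first draw, 4 of the remaining 19 balls are blue.
P = 4/19 × 3/18 = 12/342 = 2/57.

2/57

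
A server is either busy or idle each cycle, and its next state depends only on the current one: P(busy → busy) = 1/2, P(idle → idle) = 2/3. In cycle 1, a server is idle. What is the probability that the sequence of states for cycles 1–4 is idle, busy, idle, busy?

Cycle 1 is given. For each transition, use the conditional probability from the current state:
P(busy | idle) = 1/3; P(idle | busy) = 1/2; P(busy | idle) = 1/3.
P = 1/3 × 1/2 × 1/3 = 1/18.

1/18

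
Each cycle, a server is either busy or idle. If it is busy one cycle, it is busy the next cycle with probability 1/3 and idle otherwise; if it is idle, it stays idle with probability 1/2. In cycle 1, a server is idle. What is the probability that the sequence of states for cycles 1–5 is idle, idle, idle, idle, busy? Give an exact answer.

Cycle 1 is given. For each transition, use the conditional probability from the current state:
P(idle | idle) = 1/2; P(idle | idle) = 1/2; P(idle | idle) = 1/2; P(busy | idle) = 1/2.
P = 1/2 × 1/2 × 1/2 × 1/2 = 1/16.

1/16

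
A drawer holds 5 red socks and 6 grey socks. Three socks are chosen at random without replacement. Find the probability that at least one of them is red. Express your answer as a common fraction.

29/33

P(no red) = 6/11 × 5/10 × 4/9 = 120/990 = 4/33.
P(at least one) = 1 − 4/33 = 29/33.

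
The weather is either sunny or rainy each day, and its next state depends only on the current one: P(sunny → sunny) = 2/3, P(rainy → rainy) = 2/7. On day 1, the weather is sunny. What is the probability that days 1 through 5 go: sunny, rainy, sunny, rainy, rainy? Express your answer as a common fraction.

Day 1 is given. For each transition, use the conditional probability from the current state:
P(rainy | sunny) = 1/3; P(sunny | rainy) = 5/7; P(rainy | sunny) = 1/3; P(rainy | rainy) = 2/7.
P = 1/3 × 5/7 × 1/3 × 2/7 = 10/441.

10/441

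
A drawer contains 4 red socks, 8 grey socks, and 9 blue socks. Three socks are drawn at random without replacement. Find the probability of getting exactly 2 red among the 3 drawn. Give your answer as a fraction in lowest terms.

51/665

One ordering (red drawn first) has probability 4/21 × 3/20 × 17/19 = 204/7980 = 17/665.
There are C(3,2) = 3 such orderings, each equally likely, so P = 3 × 17/665 = 51/665.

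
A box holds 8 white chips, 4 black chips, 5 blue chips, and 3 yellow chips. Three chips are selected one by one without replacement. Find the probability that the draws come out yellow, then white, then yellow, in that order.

Multiply the probability of each draw given the previous ones:
P = 3/20 × 8/19 × 2/18 = 48/6840 = 2/285.

2/285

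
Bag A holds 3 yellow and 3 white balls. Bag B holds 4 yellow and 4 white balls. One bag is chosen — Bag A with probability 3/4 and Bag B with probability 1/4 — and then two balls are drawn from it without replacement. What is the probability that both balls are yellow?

From Bag A: P(both yellow) = (3/6)(2/5) = 1/5.
From Bag B: P(both yellow) = (4/8)(3/7) = 3/14.
Total probability = (3/4)(1/5) + (1/4)(3/14) = 57/280.

57/280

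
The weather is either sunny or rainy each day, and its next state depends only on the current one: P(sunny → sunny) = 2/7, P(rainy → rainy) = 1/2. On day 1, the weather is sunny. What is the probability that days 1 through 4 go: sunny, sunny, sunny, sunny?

Day 1 is given. For each transition, use the conditional probability from the current state:
P(sunny | sunny) = 2/7; P(sunny | sunny) = 2/7; P(sunny | sunny) = 2/7.
P = 2/7 × 2/7 × 2/7 = 8/343.

8/343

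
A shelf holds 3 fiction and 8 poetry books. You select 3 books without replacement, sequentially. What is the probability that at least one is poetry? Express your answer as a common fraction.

164/165

P(no poetry) = 3/11 × 2/10 × 1/9 = 6/990 = 1/165.
P(at least one) = 1 − 1/165 = 164/165.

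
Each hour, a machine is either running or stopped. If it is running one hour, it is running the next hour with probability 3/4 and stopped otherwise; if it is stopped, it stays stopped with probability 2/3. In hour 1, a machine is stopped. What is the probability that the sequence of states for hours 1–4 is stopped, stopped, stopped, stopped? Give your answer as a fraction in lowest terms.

8/27

Hour 1 is given. For each transition, use the conditional probability from the current state:
P(stopped | stopped) = 2/3; P(stopped | stopped) = 2/3; P(stopped | stopped) = 2/3.
P = 2/3 × 2/3 × 2/3 = 8/27.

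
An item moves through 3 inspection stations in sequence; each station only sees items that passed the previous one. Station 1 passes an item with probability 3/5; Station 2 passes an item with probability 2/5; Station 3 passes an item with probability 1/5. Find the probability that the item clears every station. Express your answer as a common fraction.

The events are sequential, so multiply the conditional probabilities:
P = 3/5 × 2/5 × 1/5 = 6/125.

6/125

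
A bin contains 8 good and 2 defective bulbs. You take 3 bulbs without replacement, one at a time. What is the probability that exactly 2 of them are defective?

One ordering (defective drawn first) has probability 2/10 × 1/9 × 8/8 = 16/720 = 1/45.
There are C(3,2) = 3 such orderings, each equally likely, so P = 3 × 1/45 = 1/15.

1/15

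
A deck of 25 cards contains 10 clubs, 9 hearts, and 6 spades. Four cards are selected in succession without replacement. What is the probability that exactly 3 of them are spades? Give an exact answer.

38/1265

One ordering (spades drawn first) has probability 6/25 × 5/24 × 4/23 × 19/22 = 2280/303600 = 19/2530.
There are C(4,3) = 4 such orderings, each equally likely, so P = 4 × 19/2530 = 38/1265.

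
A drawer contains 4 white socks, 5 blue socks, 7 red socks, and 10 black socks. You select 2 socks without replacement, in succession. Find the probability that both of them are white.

P = 4/26 × 3/25 = 12/650 = 6/325.

6/325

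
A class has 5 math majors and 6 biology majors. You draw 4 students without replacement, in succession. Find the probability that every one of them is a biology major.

P(all biology majors) = 6/11 × 5/10 × 4/9 × 3/8 = 360/7920 = 1/22.

1/22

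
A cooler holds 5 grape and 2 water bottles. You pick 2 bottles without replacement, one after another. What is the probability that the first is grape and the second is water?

Multiply the probability of each draw given the previous ones:
P = 5/7 × 2/6 = 10/42 = 5/21.

5/21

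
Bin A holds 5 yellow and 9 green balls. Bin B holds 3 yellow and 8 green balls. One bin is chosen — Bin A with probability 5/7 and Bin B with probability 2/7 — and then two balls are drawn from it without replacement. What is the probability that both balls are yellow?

3296/35035

From Bin A: P(both yellow) = (5/14)(4/13) = 10/91.
From Bin B: P(both yellow) = (3/11)(2/10) = 3/55.
Total probability = (5/7)(10/91) + (2/7)(3/55) = 3296/35035.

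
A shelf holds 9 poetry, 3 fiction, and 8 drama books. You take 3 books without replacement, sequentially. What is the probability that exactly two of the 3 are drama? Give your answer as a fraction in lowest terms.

One ordering (drama drawn first) has probability 8/20 × 7/19 × 12/18 = 672/6840 = 28/285.
There are C(3,2) = 3 such orderings, each equally likely, so P = 3 × 28/285 = 28/95.

28/95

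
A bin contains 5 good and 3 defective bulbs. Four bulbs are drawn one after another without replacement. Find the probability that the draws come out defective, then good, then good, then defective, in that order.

Multiply the probability of each draw given the previous ones:
P = 3/8 × 5/7 × 4/6 × 2/5 = 120/1680 = 1/14.

1/14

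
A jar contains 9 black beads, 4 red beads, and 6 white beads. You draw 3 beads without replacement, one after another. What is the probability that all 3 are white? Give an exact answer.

P(all white) = 6/19 × 5/18 × 4/17 = 120/5814 = 20/969.

20/969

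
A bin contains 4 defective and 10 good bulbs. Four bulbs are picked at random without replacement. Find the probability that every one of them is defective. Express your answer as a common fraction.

1/1001

P(every draw is defective) = 4/14 × 3/13 × 2/12 × 1/11 = 24/24024 = 1/1001.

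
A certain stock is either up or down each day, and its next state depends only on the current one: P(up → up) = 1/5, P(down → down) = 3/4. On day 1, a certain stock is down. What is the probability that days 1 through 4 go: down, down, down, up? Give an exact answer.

9/64

Day 1 is given. For each transition, use the conditional probability from the current state:
P(down | down) = 3/4; P(down | down) = 3/4; P(up | down) = 1/4.
P = 3/4 × 3/4 × 1/4 = 9/64.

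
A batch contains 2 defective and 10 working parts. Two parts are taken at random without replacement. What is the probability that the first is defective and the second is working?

5/33

Chain rule:
P = 2/12 × 10/11 = 20/132 = 5/33.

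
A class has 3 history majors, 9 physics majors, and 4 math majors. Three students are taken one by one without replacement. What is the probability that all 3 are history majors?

P(all history majors) = 3/16 × 2/15 × 1/14 = 6/3360 = 1/560.

1/560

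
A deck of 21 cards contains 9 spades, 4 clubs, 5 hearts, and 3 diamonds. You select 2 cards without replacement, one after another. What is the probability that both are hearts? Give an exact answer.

1/21

P(all hearts) = 5/21 × 4/20 = 20/420 = 1/21.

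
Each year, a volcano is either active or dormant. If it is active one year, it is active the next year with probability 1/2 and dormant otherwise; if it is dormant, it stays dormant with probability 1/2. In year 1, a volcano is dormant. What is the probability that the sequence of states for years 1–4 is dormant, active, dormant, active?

1/8

Year 1 is given. For each transition, use the conditional probability from the current state:
P(active | dormant) = 1/2; P(dormant | active) = 1/2; P(active | dormant) = 1/2.
P = 1/2 × 1/2 × 1/2 = 1/8.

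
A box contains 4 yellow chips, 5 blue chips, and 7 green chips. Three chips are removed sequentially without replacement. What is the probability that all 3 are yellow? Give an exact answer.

1/140

P(all yellow) = 4/16 × 3/15 × 2/14 = 24/3360 = 1/140.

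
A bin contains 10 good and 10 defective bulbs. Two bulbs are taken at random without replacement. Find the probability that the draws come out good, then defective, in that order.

Each draw changes the counts, so multiply the conditional probabilities along the sequence:
P = 10/20 × 10/19 = 100/380 = 5/19.

5/19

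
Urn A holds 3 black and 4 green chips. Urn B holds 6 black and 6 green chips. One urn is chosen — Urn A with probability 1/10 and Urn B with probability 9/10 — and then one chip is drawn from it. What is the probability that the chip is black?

From Urn A: P(black) = 3/7.
From Urn B: P(black) = 6/12.
Total probability = (1/10)(3/7) + (9/10)(6/12) = 69/140.

69/140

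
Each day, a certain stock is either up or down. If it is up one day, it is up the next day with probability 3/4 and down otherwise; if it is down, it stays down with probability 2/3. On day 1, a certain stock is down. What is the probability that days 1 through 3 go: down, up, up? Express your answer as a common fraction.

1/4

Day 1 is given. For each transition, use the conditional probability from the current state:
P(up | down) = 1/3; P(up | up) = 3/4.
P = 1/3 × 3/4 = 3/12 = 1/4.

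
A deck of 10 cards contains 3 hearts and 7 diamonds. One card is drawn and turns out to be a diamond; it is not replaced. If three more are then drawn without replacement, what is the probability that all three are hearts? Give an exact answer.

1/84

After the first draw, 3 of the remaining 9 cards are hearts.
P = 3/9 × 2/8 × 1/7 = 6/504 = 1/84.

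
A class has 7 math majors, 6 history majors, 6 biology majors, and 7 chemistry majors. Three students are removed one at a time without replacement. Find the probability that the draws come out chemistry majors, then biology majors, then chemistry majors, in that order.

Chain rule:
P = 7/26 × 6/25 × 6/24 = 252/15600 = 21/1300.

21/1300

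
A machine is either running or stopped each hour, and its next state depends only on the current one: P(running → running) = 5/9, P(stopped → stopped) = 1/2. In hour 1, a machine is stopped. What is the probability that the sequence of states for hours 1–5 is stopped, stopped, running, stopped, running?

1/18

Hour 1 is given. For each transition, use the conditional probability from the current state:
P(stopped | stopped) = 1/2; P(running | stopped) = 1/2; P(stopped | running) = 4/9; P(running | stopped) = 1/2.
P = 1/2 × 1/2 × 4/9 × 1/2 = 4/72 = 1/18.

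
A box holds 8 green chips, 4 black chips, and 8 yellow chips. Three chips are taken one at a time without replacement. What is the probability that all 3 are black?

P(every draw is black) = 4/20 × 3/19 × 2/18 = 24/6840 = 1/285.

1/285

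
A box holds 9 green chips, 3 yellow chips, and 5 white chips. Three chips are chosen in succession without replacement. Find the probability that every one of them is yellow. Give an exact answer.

P = 3/17 × 2/16 × 1/15 = 6/4080 = 1/680.

1/680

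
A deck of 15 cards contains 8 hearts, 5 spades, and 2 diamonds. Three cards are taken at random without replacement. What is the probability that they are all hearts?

8/65

P = 8/15 × 7/14 × 6/13 = 336/2730 = 8/65.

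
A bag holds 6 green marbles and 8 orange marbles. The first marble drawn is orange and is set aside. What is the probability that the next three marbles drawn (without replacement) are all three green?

After the first draw, 6 of the remaining 13 marbles are green.
P = 6/13 × 5/12 × 4/11 = 120/1716 = 10/143.

10/143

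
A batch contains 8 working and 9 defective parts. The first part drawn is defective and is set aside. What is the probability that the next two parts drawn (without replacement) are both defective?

After the first draw, 8 of the remaining 16 parts are defective.
P = 8/16 × 7/15 = 56/240 = 7/30.

7/30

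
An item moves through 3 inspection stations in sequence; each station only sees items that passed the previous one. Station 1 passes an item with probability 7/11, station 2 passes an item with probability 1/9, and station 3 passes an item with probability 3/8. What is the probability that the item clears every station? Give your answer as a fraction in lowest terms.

Each stage is reached only if all earlier stages succeed, so
P = 7/11 × 1/9 × 3/8 = 21/792 = 7/264.

7/264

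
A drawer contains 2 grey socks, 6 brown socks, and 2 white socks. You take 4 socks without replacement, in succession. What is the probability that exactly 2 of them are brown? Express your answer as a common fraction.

One ordering (brown drawn first) has probability 6/10 × 5/9 × 4/8 × 3/7 = 360/5040 = 1/14.
There are C(4,2) = 6 such orderings, each equally likely, so P = 6 × 1/14 = 3/7.

3/7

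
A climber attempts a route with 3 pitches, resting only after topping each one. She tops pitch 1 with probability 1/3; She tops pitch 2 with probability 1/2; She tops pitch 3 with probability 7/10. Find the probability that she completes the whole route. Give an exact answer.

Multiplying along the chain,
P = 1/3 × 1/2 × 7/10 = 7/60.

7/60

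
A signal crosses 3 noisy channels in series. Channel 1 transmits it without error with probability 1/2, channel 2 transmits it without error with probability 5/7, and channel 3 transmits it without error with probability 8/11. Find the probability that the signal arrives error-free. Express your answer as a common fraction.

20/77

Multiplying along the chain,
P = 1/2 × 5/7 × 8/11 = 40/154 = 20/77.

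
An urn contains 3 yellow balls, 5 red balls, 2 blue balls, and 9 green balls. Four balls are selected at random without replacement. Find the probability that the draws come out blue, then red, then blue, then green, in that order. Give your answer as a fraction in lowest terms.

Multiply the probability of each draw given the previous ones:
P = 2/19 × 5/18 × 1/17 × 9/16 = 90/93024 = 5/5168.

5/5168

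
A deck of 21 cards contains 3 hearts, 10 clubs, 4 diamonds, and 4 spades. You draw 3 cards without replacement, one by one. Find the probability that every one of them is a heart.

1/1330

P(every draw is a heart) = 3/21 × 2/20 × 1/19 = 6/7980 = 1/1330.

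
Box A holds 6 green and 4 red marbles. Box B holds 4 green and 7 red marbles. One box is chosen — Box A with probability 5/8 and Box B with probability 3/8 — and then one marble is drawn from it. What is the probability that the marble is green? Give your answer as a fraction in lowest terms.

45/88

From Box A: P(green) = 6/10.
From Box B: P(green) = 4/11.
Total probability = (5/8)(6/10) + (3/8)(4/11) = 45/88.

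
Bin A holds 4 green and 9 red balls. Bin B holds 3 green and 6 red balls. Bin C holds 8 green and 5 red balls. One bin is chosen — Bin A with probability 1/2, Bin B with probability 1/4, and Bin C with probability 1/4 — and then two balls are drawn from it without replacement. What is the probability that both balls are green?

31/208

From Bin A: P(both green) = (4/13)(3/12) = 1/13.
From Bin B: P(both green) = (3/9)(2/8) = 1/12.
From Bin C: P(both green) = (8/13)(7/12) = 14/39.
Total probability = (1/2)(1/13) + (1/4)(1/12) + (1/4)(14/39) = 31/208.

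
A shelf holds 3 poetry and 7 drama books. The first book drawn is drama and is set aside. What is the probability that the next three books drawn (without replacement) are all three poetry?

With the first book removed, 3 poetry remain out of 9.
P = 3/9 × 2/8 × 1/7 = 6/504 = 1/84.

1/84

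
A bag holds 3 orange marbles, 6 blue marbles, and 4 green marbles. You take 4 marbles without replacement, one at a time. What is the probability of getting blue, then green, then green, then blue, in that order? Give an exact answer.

Chain rule:
P = 6/13 × 4/12 × 3/11 × 5/10 = 360/17160 = 3/143.

3/143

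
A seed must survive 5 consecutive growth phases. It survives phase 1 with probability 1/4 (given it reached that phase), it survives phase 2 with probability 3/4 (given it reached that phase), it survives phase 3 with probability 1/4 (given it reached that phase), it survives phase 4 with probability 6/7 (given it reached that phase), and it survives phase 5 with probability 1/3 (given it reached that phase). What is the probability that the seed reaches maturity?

Each stage is reached only if all earlier stages succeed, so
P = 1/4 × 3/4 × 1/4 × 6/7 × 1/3 = 18/1344 = 3/224.

3/224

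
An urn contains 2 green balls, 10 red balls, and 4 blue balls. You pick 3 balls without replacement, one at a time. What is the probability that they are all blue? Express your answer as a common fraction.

P(every draw is blue) = 4/16 × 3/15 × 2/14 = 24/3360 = 1/140.

1/140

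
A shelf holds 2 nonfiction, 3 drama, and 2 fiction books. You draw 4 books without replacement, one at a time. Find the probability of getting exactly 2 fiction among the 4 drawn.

2/7

One ordering (fiction drawn first) has probability 2/7 × 1/6 × 5/5 × 4/4 = 40/840 = 1/21.
There are C(4,2) = 6 such orderings, each equally likely, so P = 6 × 1/21 = 2/7.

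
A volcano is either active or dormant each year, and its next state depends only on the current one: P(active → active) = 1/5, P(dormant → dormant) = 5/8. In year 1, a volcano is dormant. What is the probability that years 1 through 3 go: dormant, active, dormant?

Year 1 is given. For each transition, use the conditional probability from the current state:
P(active | dormant) = 3/8; P(dormant | active) = 4/5.
P = 3/8 × 4/5 = 12/40 = 3/10.

3/10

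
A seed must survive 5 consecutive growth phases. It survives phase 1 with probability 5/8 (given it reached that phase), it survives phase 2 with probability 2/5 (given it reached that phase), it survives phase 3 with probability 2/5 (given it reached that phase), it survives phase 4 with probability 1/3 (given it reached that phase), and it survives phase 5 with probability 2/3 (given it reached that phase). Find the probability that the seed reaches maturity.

1/45

The events are sequential, so multiply the conditional probabilities:
P = 5/8 × 2/5 × 2/5 × 1/3 × 2/3 = 40/1800 = 1/45.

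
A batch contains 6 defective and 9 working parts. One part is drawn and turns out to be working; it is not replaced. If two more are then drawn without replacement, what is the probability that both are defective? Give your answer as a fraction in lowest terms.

15/91

After the first draw, 6 of the remaining 14 parts are defective.
P = 6/14 × 5/13 = 30/182 = 15/91.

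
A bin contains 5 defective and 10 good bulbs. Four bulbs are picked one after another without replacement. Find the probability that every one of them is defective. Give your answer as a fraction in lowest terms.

1/273

P(every draw is defective) = 5/15 × 4/14 × 3/13 × 2/12 = 120/32760 = 1/273.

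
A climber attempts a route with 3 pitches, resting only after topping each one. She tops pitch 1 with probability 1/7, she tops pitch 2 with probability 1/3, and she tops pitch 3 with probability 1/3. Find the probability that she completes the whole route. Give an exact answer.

Each stage is reached only if all earlier stages succeed, so
P = 1/7 × 1/3 × 1/3 = 1/63.

1/63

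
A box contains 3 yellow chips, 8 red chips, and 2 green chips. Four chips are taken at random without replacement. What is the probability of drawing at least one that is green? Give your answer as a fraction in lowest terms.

7/13

P(no green) = 11/13 × 10/12 × 9/11 × 8/10 = 7920/17160 = 6/13.
P(at least one) = 1 − 6/13 = 7/13.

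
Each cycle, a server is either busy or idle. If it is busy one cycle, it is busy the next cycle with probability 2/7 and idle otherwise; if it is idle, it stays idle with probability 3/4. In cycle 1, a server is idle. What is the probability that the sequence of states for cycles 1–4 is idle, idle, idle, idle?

Cycle 1 is given. For each transition, use the conditional probability from the current state:
P(idle | idle) = 3/4; P(idle | idle) = 3/4; P(idle | idle) = 3/4.
P = 3/4 × 3/4 × 3/4 = 27/64.

27/64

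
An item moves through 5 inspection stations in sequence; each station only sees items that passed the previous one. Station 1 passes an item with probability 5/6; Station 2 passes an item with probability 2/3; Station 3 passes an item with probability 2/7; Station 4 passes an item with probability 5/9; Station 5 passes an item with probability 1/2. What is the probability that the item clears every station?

Each stage is reached only if all earlier stages succeed, so
P = 5/6 × 2/3 × 2/7 × 5/9 × 1/2 = 100/2268 = 25/567.

25/567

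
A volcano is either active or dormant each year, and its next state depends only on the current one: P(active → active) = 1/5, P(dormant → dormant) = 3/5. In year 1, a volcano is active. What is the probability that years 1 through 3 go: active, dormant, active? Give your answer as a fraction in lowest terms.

8/25

Year 1 is given. For each transition, use the conditional probability from the current state:
P(dormant | active) = 4/5; P(active | dormant) = 2/5.
P = 4/5 × 2/5 = 8/25.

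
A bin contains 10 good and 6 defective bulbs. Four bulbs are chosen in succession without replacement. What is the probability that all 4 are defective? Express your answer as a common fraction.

3/364

P(all defective) = 6/16 × 5/15 × 4/14 × 3/13 = 360/43680 = 3/364.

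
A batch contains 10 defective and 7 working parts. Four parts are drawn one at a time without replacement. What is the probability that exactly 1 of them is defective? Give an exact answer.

5/34

One ordering (defective drawn first) has probability 10/17 × 7/16 × 6/15 × 5/14 = 2100/57120 = 5/136.
There are C(4,1) = 4 such orderings, each equally likely, so P = 4 × 5/136 = 5/34.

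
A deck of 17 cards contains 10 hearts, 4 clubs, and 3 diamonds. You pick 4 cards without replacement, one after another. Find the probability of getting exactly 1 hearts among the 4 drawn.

One ordering (a heart drawn first) has probability 10/17 × 7/16 × 6/15 × 5/14 = 2100/57120 = 5/136.
There are C(4,1) = 4 such orderings, each equally likely, so P = 4 × 5/136 = 5/34.

5/34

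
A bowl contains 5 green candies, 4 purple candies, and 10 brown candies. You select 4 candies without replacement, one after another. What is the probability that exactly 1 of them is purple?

455/969

One ordering (purple drawn first) has probability 4/19 × 15/18 × 14/17 × 13/16 = 10920/93024 = 455/3876.
There are C(4,1) = 4 such orderings, each equally likely, so P = 4 × 455/3876 = 455/969.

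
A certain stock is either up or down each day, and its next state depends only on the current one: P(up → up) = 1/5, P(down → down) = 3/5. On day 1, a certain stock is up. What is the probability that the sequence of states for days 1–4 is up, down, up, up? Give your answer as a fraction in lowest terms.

Day 1 is given. For each transition, use the conditional probability from the current state:
P(down | up) = 4/5; P(up | down) = 2/5; P(up | up) = 1/5.
P = 4/5 × 2/5 × 1/5 = 8/125.

8/125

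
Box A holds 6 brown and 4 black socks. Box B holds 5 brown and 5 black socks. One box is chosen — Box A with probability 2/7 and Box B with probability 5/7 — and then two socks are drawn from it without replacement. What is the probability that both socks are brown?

From Box A: P(both brown) = (6/10)(5/9) = 1/3.
From Box B: P(both brown) = (5/10)(4/9) = 2/9.
Total probability = (2/7)(1/3) + (5/7)(2/9) = 16/63.

16/63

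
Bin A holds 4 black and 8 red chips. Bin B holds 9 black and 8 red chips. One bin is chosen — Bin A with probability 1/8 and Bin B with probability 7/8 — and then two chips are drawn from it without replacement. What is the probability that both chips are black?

From Bin A: P(both black) = (4/12)(3/11) = 1/11.
From Bin B: P(both black) = (9/17)(8/16) = 9/34.
Total probability = (1/8)(1/11) + (7/8)(9/34) = 727/2992.

727/2992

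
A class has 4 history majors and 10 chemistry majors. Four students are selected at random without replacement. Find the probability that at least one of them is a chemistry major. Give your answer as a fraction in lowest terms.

1000/1001

P(no chemistry majors) = 4/14 × 3/13 × 2/12 × 1/11 = 24/24024 = 1/1001.
P(at least one) = 1 − 1/1001 = 1000/1001.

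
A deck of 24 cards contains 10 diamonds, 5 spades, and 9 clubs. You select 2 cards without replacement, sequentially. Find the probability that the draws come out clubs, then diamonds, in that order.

Each draw changes the counts, so multiply the conditional probabilities along the sequence:
P = 9/24 × 10/23 = 90/552 = 15/92.

15/92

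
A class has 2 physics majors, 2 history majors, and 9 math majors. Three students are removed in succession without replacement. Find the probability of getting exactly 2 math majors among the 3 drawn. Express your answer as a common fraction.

One ordering (math majors drawn first) has probability 9/13 × 8/12 × 4/11 = 288/1716 = 24/143.
There are C(3,2) = 3 such orderings, each equally likely, so P = 3 × 24/143 = 72/143.

72/143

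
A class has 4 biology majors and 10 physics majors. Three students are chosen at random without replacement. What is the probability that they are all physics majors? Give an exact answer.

30/91

P(every draw is a physics major) = 10/14 × 9/13 × 8/12 = 720/2184 = 30/91.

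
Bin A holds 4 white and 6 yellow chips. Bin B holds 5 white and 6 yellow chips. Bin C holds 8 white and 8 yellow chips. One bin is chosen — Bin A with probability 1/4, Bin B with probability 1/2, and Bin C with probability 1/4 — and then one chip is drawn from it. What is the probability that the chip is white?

199/440

From Bin A: P(white) = 4/10.
From Bin B: P(white) = 5/11.
From Bin C: P(white) = 8/16.
Total probability = (1/4)(4/10) + (1/2)(5/11) + (1/4)(8/16) = 199/440.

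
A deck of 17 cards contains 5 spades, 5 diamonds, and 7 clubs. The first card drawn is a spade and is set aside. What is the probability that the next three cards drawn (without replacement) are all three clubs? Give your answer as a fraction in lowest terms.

With the first card removed, 7 clubs remain out of 16.
P = 7/16 × 6/15 × 5/14 = 210/3360 = 1/16.

1/16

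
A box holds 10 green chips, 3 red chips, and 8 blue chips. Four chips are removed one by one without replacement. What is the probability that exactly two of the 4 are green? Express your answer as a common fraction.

One ordering (green drawn first) has probability 10/21 × 9/20 × 11/19 × 10/18 = 9900/143640 = 55/798.
There are C(4,2) = 6 such orderings, each equally likely, so P = 6 × 55/798 = 55/133.

55/133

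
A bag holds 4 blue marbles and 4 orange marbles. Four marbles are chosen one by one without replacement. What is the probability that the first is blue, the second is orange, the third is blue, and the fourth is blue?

2/35

Each draw changes the counts, so multiply the conditional probabilities along the sequence:
P = 4/8 × 4/7 × 3/6 × 2/5 = 96/1680 = 2/35.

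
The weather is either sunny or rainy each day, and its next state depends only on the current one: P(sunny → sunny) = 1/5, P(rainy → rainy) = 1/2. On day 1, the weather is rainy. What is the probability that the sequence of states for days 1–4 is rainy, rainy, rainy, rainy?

1/8

Day 1 is given. For each transition, use the conditional probability from the current state:
P(rainy | rainy) = 1/2; P(rainy | rainy) = 1/2; P(rainy | rainy) = 1/2.
P = 1/2 × 1/2 × 1/2 = 1/8.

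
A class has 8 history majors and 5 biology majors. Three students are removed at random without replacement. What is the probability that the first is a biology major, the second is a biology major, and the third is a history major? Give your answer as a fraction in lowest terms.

40/429

Each draw changes the counts, so multiply the conditional probabilities along the sequence:
P = 5/13 × 4/12 × 8/11 = 160/1716 = 40/429.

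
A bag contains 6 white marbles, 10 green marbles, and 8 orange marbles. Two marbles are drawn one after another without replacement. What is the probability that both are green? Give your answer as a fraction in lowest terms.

P = 10/24 × 9/23 = 90/552 = 15/92.

15/92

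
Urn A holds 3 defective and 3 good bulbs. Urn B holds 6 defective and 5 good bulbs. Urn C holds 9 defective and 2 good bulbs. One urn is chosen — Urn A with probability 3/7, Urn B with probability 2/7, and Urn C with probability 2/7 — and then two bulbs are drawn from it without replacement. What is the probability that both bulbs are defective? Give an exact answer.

27/77

From Urn A: P(both defective) = (3/6)(2/5) = 1/5.
From Urn B: P(both defective) = (6/11)(5/10) = 3/11.
From Urn C: P(both defective) = (9/11)(8/10) = 36/55.
Total probability = (3/7)(1/5) + (2/7)(3/11) + (2/7)(36/55) = 27/77.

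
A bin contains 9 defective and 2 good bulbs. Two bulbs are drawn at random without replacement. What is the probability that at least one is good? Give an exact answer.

19/55

P(no good) = 9/11 × 8/10 = 72/110 = 36/55.
P(at least one) = 1 − 36/55 = 19/55.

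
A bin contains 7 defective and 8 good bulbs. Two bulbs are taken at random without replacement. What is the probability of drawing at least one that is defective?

P(no defective) = 8/15 × 7/14 = 56/210 = 4/15.
P(at least one) = 1 − 4/15 = 11/15.

11/15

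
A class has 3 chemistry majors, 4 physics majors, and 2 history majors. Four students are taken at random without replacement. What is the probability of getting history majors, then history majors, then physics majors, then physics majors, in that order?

Each draw changes the counts, so multiply the conditional probabilities along the sequence:
P = 2/9 × 1/8 × 4/7 × 3/6 = 24/3024 = 1/126.

1/126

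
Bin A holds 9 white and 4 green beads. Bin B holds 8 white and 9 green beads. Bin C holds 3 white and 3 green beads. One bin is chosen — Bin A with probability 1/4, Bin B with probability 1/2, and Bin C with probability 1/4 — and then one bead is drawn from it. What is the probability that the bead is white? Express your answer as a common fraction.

943/1768

From Bin A: P(white) = 9/13.
From Bin B: P(white) = 8/17.
From Bin C: P(white) = 3/6.
Total probability = (1/4)(9/13) + (1/2)(8/17) + (1/4)(3/6) = 943/1768.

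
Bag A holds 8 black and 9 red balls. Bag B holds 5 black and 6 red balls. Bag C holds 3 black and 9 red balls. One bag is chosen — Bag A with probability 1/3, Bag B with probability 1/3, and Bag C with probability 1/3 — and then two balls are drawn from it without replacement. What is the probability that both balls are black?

From Bag A: P(both black) = (8/17)(7/16) = 7/34.
From Bag B: P(both black) = (5/11)(4/10) = 2/11.
From Bag C: P(both black) = (3/12)(2/11) = 1/22.
Total probability = (1/3)(7/34) + (1/3)(2/11) + (1/3)(1/22) = 27/187.

27/187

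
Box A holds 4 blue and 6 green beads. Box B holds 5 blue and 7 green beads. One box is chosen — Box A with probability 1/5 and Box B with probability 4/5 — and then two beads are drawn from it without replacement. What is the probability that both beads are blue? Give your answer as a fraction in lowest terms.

122/825

From Box A: P(both blue) = (4/10)(3/9) = 2/15.
From Box B: P(both blue) = (5/12)(4/11) = 5/33.
Total probability = (1/5)(2/15) + (4/5)(5/33) = 122/825.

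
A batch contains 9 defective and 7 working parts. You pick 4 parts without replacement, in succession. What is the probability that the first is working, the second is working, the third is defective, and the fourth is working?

9/208

Multiply the probability of each draw given the previous ones:
P = 7/16 × 6/15 × 9/14 × 5/13 = 1890/43680 = 9/208.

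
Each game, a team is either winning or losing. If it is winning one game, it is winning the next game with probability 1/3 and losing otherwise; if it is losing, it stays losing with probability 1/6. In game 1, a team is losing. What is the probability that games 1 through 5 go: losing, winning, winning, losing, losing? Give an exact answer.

5/162

Game 1 is given. For each transition, use the conditional probability from the current state:
P(winning | losing) = 5/6; P(winning | winning) = 1/3; P(losing | winning) = 2/3; P(losing | losing) = 1/6.
P = 5/6 × 1/3 × 2/3 × 1/6 = 10/324 = 5/162.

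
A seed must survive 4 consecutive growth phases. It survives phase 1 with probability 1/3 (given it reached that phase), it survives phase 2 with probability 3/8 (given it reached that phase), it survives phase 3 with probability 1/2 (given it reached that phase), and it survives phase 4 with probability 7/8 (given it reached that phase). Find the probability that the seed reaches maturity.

7/128

Each stage is reached only if all earlier stages succeed, so
P = 1/3 × 3/8 × 1/2 × 7/8 = 21/384 = 7/128.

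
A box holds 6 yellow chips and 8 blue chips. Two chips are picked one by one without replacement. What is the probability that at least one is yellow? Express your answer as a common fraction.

9/13

P(no yellow) = 8/14 × 7/13 = 56/182 = 4/13.
P(at least one) = 1 − 4/13 = 9/13.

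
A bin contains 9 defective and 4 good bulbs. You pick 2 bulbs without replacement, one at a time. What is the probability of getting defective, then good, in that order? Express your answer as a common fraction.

3/13

Chain rule:
P = 9/13 × 4/12 = 36/156 = 3/13.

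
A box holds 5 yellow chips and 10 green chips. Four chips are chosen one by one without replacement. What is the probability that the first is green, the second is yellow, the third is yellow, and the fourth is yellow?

Multiply the probability of each draw given the previous ones:
P = 10/15 × 5/14 × 4/13 × 3/12 = 600/32760 = 5/273.

5/273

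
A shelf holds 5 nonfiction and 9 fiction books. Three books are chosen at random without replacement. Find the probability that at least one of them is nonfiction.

10/13

P(no nonfiction) = 9/14 × 8/13 × 7/12 = 504/2184 = 3/13.
P(at least one) = 1 − 3/13 = 10/13.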